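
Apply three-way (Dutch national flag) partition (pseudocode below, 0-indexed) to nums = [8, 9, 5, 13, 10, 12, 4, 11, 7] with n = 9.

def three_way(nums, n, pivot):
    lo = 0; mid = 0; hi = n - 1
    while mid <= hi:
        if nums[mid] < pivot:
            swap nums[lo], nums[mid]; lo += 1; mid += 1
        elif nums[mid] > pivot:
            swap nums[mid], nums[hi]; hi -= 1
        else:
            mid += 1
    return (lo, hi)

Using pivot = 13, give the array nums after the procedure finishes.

[8, 9, 5, 10, 12, 4, 11, 7, 13]

lo=0 mid=0 hi=8
8<13: swap(0,0), lo=1 mid=1 ⇒ [8, 9, 5, 13, 10, 12, 4, 11, 7]
9<13: swap(1,1), lo=2 mid=2 ⇒ [8, 9, 5, 13, 10, 12, 4, 11, 7]
5<13: swap(2,2), lo=3 mid=3 ⇒ [8, 9, 5, 13, 10, 12, 4, 11, 7]
13=13: mid=4
10<13: swap(3,4), lo=4 mid=5 ⇒ [8, 9, 5, 10, 13, 12, 4, 11, 7]
12<13: swap(4,5), lo=5 mid=6 ⇒ [8, 9, 5, 10, 12, 13, 4, 11, 7]
4<13: swap(5,6), lo=6 mid=7 ⇒ [8, 9, 5, 10, 12, 4, 13, 11, 7]
11<13: swap(6,7), lo=7 mid=8 ⇒ [8, 9, 5, 10, 12, 4, 11, 13, 7]
7<13: swap(7,8), lo=8 mid=9 ⇒ [8, 9, 5, 10, 12, 4, 11, 7, 13]
done. lo=8 hi=8; nums=[8, 9, 5, 10, 12, 4, 11, 7, 13]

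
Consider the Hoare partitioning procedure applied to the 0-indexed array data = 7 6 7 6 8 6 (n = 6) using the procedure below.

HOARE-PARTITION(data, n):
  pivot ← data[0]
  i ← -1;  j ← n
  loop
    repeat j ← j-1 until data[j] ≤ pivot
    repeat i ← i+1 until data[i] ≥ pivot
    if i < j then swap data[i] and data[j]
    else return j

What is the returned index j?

2

pivot = data[0] = 7; i = -1, j = 6
j→5 (data[5]=6≤7), i→0 (data[0]=7≥7); i<j, swap → 6 6 7 6 8 7
j→3 (data[3]=6≤7), i→2 (data[2]=7≥7); i<j, swap → 6 6 6 7 8 7
j→2, i→3; i≥j, return j=2. data = 6 6 6 7 8 7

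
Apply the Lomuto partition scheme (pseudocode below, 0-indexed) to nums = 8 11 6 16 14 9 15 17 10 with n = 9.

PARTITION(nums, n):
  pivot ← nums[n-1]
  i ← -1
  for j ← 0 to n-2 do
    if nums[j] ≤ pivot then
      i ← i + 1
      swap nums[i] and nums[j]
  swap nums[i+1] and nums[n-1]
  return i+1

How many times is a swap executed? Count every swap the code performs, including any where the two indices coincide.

pivot=10, i=-1
j=0: 8≤10, i=0, swap(0,0) ⇒ 8 11 6 16 14 9 15 17 10
j=1: 11>10, skip
j=2: 6≤10, i=1, swap(1,2) ⇒ 8 6 11 16 14 9 15 17 10
j=3: 16>10, skip
j=4: 14>10, skip
j=5: 9≤10, i=2, swap(2,5) ⇒ 8 6 9 16 14 11 15 17 10
j=6: 15>10, skip
j=7: 17>10, skip
swap(3,8) ⇒ 8 6 9 10 14 11 15 17 16; return 3

4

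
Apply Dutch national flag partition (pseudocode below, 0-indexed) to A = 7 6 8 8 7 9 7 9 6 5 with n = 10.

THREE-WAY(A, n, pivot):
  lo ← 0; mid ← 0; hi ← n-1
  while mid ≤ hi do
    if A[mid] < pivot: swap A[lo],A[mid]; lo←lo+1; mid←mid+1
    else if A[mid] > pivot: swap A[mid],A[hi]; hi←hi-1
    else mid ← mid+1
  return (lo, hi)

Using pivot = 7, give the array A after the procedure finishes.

lo=0 mid=0 hi=9
7=7: mid=1
6<7: swap(0,1), lo=1 mid=2 ⇒ 6 7 8 8 7 9 7 9 6 5
8>7: swap(2,9), hi=8 ⇒ 6 7 5 8 7 9 7 9 6 8
5<7: swap(1,2), lo=2 mid=3 ⇒ 6 5 7 8 7 9 7 9 6 8
8>7: swap(3,8), hi=7 ⇒ 6 5 7 6 7 9 7 9 8 8
6<7: swap(2,3), lo=3 mid=4 ⇒ 6 5 6 7 7 9 7 9 8 8
7=7: mid=5
9>7: swap(5,7), hi=6 ⇒ 6 5 6 7 7 9 7 9 8 8
9>7: swap(5,6), hi=5 ⇒ 6 5 6 7 7 7 9 9 8 8
7=7: mid=6
done. lo=3 hi=5; A=6 5 6 7 7 7 9 9 8 8

6 5 6 7 7 7 9 9 8 8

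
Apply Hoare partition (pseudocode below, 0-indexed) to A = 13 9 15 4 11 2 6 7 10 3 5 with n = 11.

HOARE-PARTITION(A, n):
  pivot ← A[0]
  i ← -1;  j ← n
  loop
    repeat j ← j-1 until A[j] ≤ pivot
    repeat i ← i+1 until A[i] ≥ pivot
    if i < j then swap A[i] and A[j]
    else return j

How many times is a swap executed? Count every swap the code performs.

pivot=13
j stops at 10 (5), i stops at 0 (13); swap ⇒ 5 9 15 4 11 2 6 7 10 3 13
j stops at 9 (3), i stops at 2 (15); swap ⇒ 5 9 3 4 11 2 6 7 10 15 13
j stops at 8, i stops at 9; i≥j ⇒ return 8. A=5 9 3 4 11 2 6 7 10 15 13

2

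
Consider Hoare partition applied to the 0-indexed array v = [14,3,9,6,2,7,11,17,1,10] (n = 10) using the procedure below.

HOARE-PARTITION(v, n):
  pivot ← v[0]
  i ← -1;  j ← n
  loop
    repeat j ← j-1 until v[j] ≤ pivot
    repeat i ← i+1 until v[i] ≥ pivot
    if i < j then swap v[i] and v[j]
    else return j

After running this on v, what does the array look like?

pivot=14
j stops at 9 (10), i stops at 0 (14); swap ⇒ [10,3,9,6,2,7,11,17,1,14]
j stops at 8 (1), i stops at 7 (17); swap ⇒ [10,3,9,6,2,7,11,1,17,14]
j stops at 7, i stops at 8; i≥j ⇒ return 7. v=[10,3,9,6,2,7,11,1,17,14]

[10,3,9,6,2,7,11,1,17,14]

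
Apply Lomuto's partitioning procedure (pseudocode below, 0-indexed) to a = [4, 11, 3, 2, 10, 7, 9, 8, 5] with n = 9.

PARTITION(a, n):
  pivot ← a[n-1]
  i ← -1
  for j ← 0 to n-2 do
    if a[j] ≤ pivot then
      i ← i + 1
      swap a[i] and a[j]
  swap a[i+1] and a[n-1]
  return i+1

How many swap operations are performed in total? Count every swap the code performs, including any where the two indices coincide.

pivot=5, i=-1
j=0: 4≤5, i=0, swap(0,0) ⇒ [4, 11, 3, 2, 10, 7, 9, 8, 5]
j=1: 11>5, skip
j=2: 3≤5, i=1, swap(1,2) ⇒ [4, 3, 11, 2, 10, 7, 9, 8, 5]
j=3: 2≤5, i=2, swap(2,3) ⇒ [4, 3, 2, 11, 10, 7, 9, 8, 5]
j=4: 10>5, skip
j=5: 7>5, skip
j=6: 9>5, skip
j=7: 8>5, skip
swap(3,8) ⇒ [4, 3, 2, 5, 10, 7, 9, 8, 11]; return 3

4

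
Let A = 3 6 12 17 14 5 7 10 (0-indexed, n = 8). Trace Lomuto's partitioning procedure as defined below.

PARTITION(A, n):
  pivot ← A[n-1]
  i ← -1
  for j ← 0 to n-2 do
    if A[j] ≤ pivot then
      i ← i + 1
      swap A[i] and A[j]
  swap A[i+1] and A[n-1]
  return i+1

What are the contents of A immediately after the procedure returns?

3 6 5 7 10 12 17 14

pivot = A[7] = 10; i = -1
j=0: A[0]=3 ≤ 10 → i=0, swap A[0],A[0] (no change) → 3 6 12 17 14 5 7 10
j=1: A[1]=6 ≤ 10 → i=1, swap A[1],A[1] (no change) → 3 6 12 17 14 5 7 10
j=2: A[2]=12 > 10 → no swap
j=3: A[3]=17 > 10 → no swap
j=4: A[4]=14 > 10 → no swap
j=5: A[5]=5 ≤ 10 → i=2, swap A[2],A[5] → 3 6 5 17 14 12 7 10
j=6: A[6]=7 ≤ 10 → i=3, swap A[3],A[6] → 3 6 5 7 14 12 17 10
final swap A[4],A[7] → 3 6 5 7 10 12 17 14; return 4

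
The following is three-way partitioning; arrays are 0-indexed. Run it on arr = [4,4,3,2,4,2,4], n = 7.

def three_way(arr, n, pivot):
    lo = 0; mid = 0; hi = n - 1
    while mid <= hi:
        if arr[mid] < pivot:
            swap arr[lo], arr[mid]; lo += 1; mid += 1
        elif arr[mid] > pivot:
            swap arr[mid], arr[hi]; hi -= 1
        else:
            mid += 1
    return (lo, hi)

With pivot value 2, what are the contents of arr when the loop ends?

pivot = 2; lo=0, mid=0, hi=6
arr[mid]=4>2: swap arr[0],arr[6]; hi=5 → [4,4,3,2,4,2,4]
arr[mid]=4>2: swap arr[0],arr[5]; hi=4 → [2,4,3,2,4,4,4]
arr[mid]=2=2: mid=1
arr[mid]=4>2: swap arr[1],arr[4]; hi=3 → [2,4,3,2,4,4,4]
arr[mid]=4>2: swap arr[1],arr[3]; hi=2 → [2,2,3,4,4,4,4]
arr[mid]=2=2: mid=2
arr[mid]=3>2: swap arr[2],arr[2]; hi=1 → [2,2,3,4,4,4,4]
end: lo=0, hi=1; arr = [2,2,3,4,4,4,4]

[2,2,3,4,4,4,4]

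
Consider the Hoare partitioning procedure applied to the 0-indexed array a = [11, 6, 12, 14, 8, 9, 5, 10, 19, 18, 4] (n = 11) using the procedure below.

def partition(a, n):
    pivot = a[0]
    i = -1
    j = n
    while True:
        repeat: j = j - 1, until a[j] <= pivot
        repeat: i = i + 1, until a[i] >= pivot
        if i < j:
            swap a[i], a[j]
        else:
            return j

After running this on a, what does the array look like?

pivot = a[0] = 11; i = -1, j = 11
j→10 (a[10]=4≤11), i→0 (a[0]=11≥11); i<j, swap → [4, 6, 12, 14, 8, 9, 5, 10, 19, 18, 11]
j→7 (a[7]=10≤11), i→2 (a[2]=12≥11); i<j, swap → [4, 6, 10, 14, 8, 9, 5, 12, 19, 18, 11]
j→6 (a[6]=5≤11), i→3 (a[3]=14≥11); i<j, swap → [4, 6, 10, 5, 8, 9, 14, 12, 19, 18, 11]
j→5, i→6; i≥j, return j=5. a = [4, 6, 10, 5, 8, 9, 14, 12, 19, 18, 11]

[4, 6, 10, 5, 8, 9, 14, 12, 19, 18, 11]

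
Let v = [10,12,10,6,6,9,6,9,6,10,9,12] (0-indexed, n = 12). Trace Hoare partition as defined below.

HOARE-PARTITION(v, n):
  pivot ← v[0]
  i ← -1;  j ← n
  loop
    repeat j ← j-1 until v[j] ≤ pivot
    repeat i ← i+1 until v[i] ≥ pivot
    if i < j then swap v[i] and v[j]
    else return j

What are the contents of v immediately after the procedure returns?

pivot=10
j stops at 10 (9), i stops at 0 (10); swap ⇒ [9,12,10,6,6,9,6,9,6,10,10,12]
j stops at 9 (10), i stops at 1 (12); swap ⇒ [9,10,10,6,6,9,6,9,6,12,10,12]
j stops at 8 (6), i stops at 2 (10); swap ⇒ [9,10,6,6,6,9,6,9,10,12,10,12]
j stops at 7, i stops at 8; i≥j ⇒ return 7. v=[9,10,6,6,6,9,6,9,10,12,10,12]

[9,10,6,6,6,9,6,9,10,12,10,12]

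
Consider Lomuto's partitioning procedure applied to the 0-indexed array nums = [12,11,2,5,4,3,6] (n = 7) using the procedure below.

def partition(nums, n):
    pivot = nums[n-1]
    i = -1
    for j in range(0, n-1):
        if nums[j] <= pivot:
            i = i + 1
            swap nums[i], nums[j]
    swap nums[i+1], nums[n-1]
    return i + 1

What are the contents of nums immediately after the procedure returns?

pivot=6, i=-1
j=0: 12>6, skip
j=1: 11>6, skip
j=2: 2≤6, i=0, swap(0,2) ⇒ [2,11,12,5,4,3,6]
j=3: 5≤6, i=1, swap(1,3) ⇒ [2,5,12,11,4,3,6]
j=4: 4≤6, i=2, swap(2,4) ⇒ [2,5,4,11,12,3,6]
j=5: 3≤6, i=3, swap(3,5) ⇒ [2,5,4,3,12,11,6]
swap(4,6) ⇒ [2,5,4,3,6,11,12]; return 4

[2,5,4,3,6,11,12]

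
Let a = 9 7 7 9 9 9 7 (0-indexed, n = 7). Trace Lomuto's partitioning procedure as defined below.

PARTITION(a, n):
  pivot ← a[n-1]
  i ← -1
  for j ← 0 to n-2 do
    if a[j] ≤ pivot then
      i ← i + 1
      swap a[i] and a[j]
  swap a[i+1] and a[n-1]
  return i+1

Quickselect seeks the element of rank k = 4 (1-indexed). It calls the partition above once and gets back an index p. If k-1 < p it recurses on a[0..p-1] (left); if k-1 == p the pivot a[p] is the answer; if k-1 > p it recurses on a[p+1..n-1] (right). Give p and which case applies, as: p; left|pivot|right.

pivot = a[6] = 7; i = -1
j=0: a[0]=9 > 7 → no swap
j=1: a[1]=7 ≤ 7 → i=0, swap a[0],a[1] → 7 9 7 9 9 9 7
j=2: a[2]=7 ≤ 7 → i=1, swap a[1],a[2] → 7 7 9 9 9 9 7
j=3: a[3]=9 > 7 → no swap
j=4: a[4]=9 > 7 → no swap
j=5: a[5]=9 > 7 → no swap
final swap a[2],a[6] → 7 7 7 9 9 9 9; return 2
p = 2; k-1 = 3 > 2 ⇒ right

2; right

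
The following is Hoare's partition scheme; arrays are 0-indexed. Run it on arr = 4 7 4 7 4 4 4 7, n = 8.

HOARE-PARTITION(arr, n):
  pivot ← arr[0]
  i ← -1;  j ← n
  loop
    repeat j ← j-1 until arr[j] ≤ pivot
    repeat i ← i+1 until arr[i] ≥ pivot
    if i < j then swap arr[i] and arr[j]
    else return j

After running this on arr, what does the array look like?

pivot=4
j stops at 6 (4), i stops at 0 (4); swap ⇒ 4 7 4 7 4 4 4 7
j stops at 5 (4), i stops at 1 (7); swap ⇒ 4 4 4 7 4 7 4 7
j stops at 4 (4), i stops at 2 (4); swap ⇒ 4 4 4 7 4 7 4 7
j stops at 2, i stops at 3; i≥j ⇒ return 2. arr=4 4 4 7 4 7 4 7

4 4 4 7 4 7 4 7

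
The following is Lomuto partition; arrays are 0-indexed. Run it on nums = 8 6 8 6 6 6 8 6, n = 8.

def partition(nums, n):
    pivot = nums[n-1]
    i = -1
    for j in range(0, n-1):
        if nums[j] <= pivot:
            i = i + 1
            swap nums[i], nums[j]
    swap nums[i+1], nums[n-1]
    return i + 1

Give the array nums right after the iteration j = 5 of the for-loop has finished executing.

pivot = nums[7] = 6; i = -1
j=0: nums[0]=8 > 6 → no swap
j=1: nums[1]=6 ≤ 6 → i=0, swap nums[0],nums[1] → 6 8 8 6 6 6 8 6
j=2: nums[2]=8 > 6 → no swap
j=3: nums[3]=6 ≤ 6 → i=1, swap nums[1],nums[3] → 6 6 8 8 6 6 8 6
j=4: nums[4]=6 ≤ 6 → i=2, swap nums[2],nums[4] → 6 6 6 8 8 6 8 6
j=5: nums[5]=6 ≤ 6 → i=3, swap nums[3],nums[5] → 6 6 6 6 8 8 8 6
(after j=5) nums = 6 6 6 6 8 8 8 6

6 6 6 6 8 8 8 6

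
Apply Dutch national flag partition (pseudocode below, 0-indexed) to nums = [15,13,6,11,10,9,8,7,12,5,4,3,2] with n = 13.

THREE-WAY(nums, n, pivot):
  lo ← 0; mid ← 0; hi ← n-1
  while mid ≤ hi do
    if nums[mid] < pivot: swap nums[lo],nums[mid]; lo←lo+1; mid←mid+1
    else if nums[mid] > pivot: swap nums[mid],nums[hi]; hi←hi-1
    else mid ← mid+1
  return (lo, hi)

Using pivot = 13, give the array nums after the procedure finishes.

lo=0 mid=0 hi=12
15>13: swap(0,12), hi=11 ⇒ [2,13,6,11,10,9,8,7,12,5,4,3,15]
2<13: swap(0,0), lo=1 mid=1 ⇒ [2,13,6,11,10,9,8,7,12,5,4,3,15]
13=13: mid=2
6<13: swap(1,2), lo=2 mid=3 ⇒ [2,6,13,11,10,9,8,7,12,5,4,3,15]
11<13: swap(2,3), lo=3 mid=4 ⇒ [2,6,11,13,10,9,8,7,12,5,4,3,15]
10<13: swap(3,4), lo=4 mid=5 ⇒ [2,6,11,10,13,9,8,7,12,5,4,3,15]
9<13: swap(4,5), lo=5 mid=6 ⇒ [2,6,11,10,9,13,8,7,12,5,4,3,15]
8<13: swap(5,6), lo=6 mid=7 ⇒ [2,6,11,10,9,8,13,7,12,5,4,3,15]
7<13: swap(6,7), lo=7 mid=8 ⇒ [2,6,11,10,9,8,7,13,12,5,4,3,15]
12<13: swap(7,8), lo=8 mid=9 ⇒ [2,6,11,10,9,8,7,12,13,5,4,3,15]
5<13: swap(8,9), lo=9 mid=10 ⇒ [2,6,11,10,9,8,7,12,5,13,4,3,15]
4<13: swap(9,10), lo=10 mid=11 ⇒ [2,6,11,10,9,8,7,12,5,4,13,3,15]
3<13: swap(10,11), lo=11 mid=12 ⇒ [2,6,11,10,9,8,7,12,5,4,3,13,15]
done. lo=11 hi=11; nums=[2,6,11,10,9,8,7,12,5,4,3,13,15]

[2,6,11,10,9,8,7,12,5,4,3,13,15]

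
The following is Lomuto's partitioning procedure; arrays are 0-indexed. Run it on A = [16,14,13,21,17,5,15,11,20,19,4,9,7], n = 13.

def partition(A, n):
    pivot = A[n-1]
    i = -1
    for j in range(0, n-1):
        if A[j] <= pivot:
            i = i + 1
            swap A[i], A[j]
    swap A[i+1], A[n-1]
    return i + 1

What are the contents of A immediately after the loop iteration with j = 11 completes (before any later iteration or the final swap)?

[5,4,13,21,17,16,15,11,20,19,14,9,7]

pivot = A[12] = 7; i = -1
j=0: A[0]=16 > 7 → no swap
j=1: A[1]=14 > 7 → no swap
j=2: A[2]=13 > 7 → no swap
j=3: A[3]=21 > 7 → no swap
j=4: A[4]=17 > 7 → no swap
j=5: A[5]=5 ≤ 7 → i=0, swap A[0],A[5] → [5,14,13,21,17,16,15,11,20,19,4,9,7]
j=6: A[6]=15 > 7 → no swap
j=7: A[7]=11 > 7 → no swap
j=8: A[8]=20 > 7 → no swap
j=9: A[9]=19 > 7 → no swap
j=10: A[10]=4 ≤ 7 → i=1, swap A[1],A[10] → [5,4,13,21,17,16,15,11,20,19,14,9,7]
j=11: A[11]=9 > 7 → no swap
(after j=11) A = [5,4,13,21,17,16,15,11,20,19,14,9,7]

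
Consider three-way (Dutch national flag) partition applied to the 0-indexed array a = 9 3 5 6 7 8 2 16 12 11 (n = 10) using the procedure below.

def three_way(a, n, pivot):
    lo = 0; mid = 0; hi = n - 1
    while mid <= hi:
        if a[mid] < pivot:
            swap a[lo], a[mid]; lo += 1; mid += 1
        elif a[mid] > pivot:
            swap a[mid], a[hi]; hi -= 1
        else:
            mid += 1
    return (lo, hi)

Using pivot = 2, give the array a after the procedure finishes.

2 5 6 7 8 3 16 12 11 9

lo=0 mid=0 hi=9
9>2: swap(0,9), hi=8 ⇒ 11 3 5 6 7 8 2 16 12 9
11>2: swap(0,8), hi=7 ⇒ 12 3 5 6 7 8 2 16 11 9
12>2: swap(0,7), hi=6 ⇒ 16 3 5 6 7 8 2 12 11 9
16>2: swap(0,6), hi=5 ⇒ 2 3 5 6 7 8 16 12 11 9
2=2: mid=1
3>2: swap(1,5), hi=4 ⇒ 2 8 5 6 7 3 16 12 11 9
8>2: swap(1,4), hi=3 ⇒ 2 7 5 6 8 3 16 12 11 9
7>2: swap(1,3), hi=2 ⇒ 2 6 5 7 8 3 16 12 11 9
6>2: swap(1,2), hi=1 ⇒ 2 5 6 7 8 3 16 12 11 9
5>2: swap(1,1), hi=0 ⇒ 2 5 6 7 8 3 16 12 11 9
done. lo=0 hi=0; a=2 5 6 7 8 3 16 12 11 9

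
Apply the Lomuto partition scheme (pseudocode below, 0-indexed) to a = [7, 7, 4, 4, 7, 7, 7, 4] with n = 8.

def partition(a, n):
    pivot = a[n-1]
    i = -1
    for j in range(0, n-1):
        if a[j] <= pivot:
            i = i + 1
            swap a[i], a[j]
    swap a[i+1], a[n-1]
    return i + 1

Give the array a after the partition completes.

pivot=4, i=-1
j=0: 7>4, skip
j=1: 7>4, skip
j=2: 4≤4, i=0, swap(0,2) ⇒ [4, 7, 7, 4, 7, 7, 7, 4]
j=3: 4≤4, i=1, swap(1,3) ⇒ [4, 4, 7, 7, 7, 7, 7, 4]
j=4: 7>4, skip
j=5: 7>4, skip
j=6: 7>4, skip
swap(2,7) ⇒ [4, 4, 4, 7, 7, 7, 7, 7]; return 2

[4, 4, 4, 7, 7, 7, 7, 7]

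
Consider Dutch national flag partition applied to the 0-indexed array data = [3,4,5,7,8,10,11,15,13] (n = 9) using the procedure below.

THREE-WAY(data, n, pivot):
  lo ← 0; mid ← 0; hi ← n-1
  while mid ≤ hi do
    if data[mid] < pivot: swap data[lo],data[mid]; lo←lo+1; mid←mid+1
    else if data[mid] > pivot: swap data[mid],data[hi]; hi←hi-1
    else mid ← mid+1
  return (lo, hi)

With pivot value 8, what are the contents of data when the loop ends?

[3,4,5,7,8,11,15,13,10]

pivot = 8; lo=0, mid=0, hi=8
data[mid]=3<8: swap data[0],data[0]; lo=1,mid=1 → [3,4,5,7,8,10,11,15,13]
data[mid]=4<8: swap data[1],data[1]; lo=2,mid=2 → [3,4,5,7,8,10,11,15,13]
data[mid]=5<8: swap data[2],data[2]; lo=3,mid=3 → [3,4,5,7,8,10,11,15,13]
data[mid]=7<8: swap data[3],data[3]; lo=4,mid=4 → [3,4,5,7,8,10,11,15,13]
data[mid]=8=8: mid=5
data[mid]=10>8: swap data[5],data[8]; hi=7 → [3,4,5,7,8,13,11,15,10]
data[mid]=13>8: swap data[5],data[7]; hi=6 → [3,4,5,7,8,15,11,13,10]
data[mid]=15>8: swap data[5],data[6]; hi=5 → [3,4,5,7,8,11,15,13,10]
data[mid]=11>8: swap data[5],data[5]; hi=4 → [3,4,5,7,8,11,15,13,10]
end: lo=4, hi=4; data = [3,4,5,7,8,11,15,13,10]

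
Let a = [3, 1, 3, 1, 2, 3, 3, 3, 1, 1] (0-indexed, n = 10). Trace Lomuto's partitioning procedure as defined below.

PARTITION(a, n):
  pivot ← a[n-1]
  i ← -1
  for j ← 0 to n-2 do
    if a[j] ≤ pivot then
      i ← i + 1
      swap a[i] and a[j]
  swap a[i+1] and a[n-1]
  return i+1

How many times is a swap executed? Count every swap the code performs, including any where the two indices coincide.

pivot=1, i=-1
j=0: 3>1, skip
j=1: 1≤1, i=0, swap(0,1) ⇒ [1, 3, 3, 1, 2, 3, 3, 3, 1, 1]
j=2: 3>1, skip
j=3: 1≤1, i=1, swap(1,3) ⇒ [1, 1, 3, 3, 2, 3, 3, 3, 1, 1]
j=4: 2>1, skip
j=5: 3>1, skip
j=6: 3>1, skip
j=7: 3>1, skip
j=8: 1≤1, i=2, swap(2,8) ⇒ [1, 1, 1, 3, 2, 3, 3, 3, 3, 1]
swap(3,9) ⇒ [1, 1, 1, 1, 2, 3, 3, 3, 3, 3]; return 3

4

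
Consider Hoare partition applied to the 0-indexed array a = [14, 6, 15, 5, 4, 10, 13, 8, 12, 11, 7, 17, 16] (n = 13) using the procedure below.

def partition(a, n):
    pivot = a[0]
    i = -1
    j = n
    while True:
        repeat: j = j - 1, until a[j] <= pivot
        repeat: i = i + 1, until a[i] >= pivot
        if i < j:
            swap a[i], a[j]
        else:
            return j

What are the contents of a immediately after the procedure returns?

pivot = a[0] = 14; i = -1, j = 13
j→10 (a[10]=7≤14), i→0 (a[0]=14≥14); i<j, swap → [7, 6, 15, 5, 4, 10, 13, 8, 12, 11, 14, 17, 16]
j→9 (a[9]=11≤14), i→2 (a[2]=15≥14); i<j, swap → [7, 6, 11, 5, 4, 10, 13, 8, 12, 15, 14, 17, 16]
j→8, i→9; i≥j, return j=8. a = [7, 6, 11, 5, 4, 10, 13, 8, 12, 15, 14, 17, 16]

[7, 6, 11, 5, 4, 10, 13, 8, 12, 15, 14, 17, 16]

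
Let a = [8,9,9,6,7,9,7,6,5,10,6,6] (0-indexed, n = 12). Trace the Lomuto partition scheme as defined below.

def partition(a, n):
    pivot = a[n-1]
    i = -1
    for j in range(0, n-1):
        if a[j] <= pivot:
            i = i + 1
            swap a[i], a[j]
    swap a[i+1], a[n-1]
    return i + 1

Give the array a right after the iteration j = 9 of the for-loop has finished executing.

pivot = a[11] = 6; i = -1
j=0: a[0]=8 > 6 → no swap
j=1: a[1]=9 > 6 → no swap
j=2: a[2]=9 > 6 → no swap
j=3: a[3]=6 ≤ 6 → i=0, swap a[0],a[3] → [6,9,9,8,7,9,7,6,5,10,6,6]
j=4: a[4]=7 > 6 → no swap
j=5: a[5]=9 > 6 → no swap
j=6: a[6]=7 > 6 → no swap
j=7: a[7]=6 ≤ 6 → i=1, swap a[1],a[7] → [6,6,9,8,7,9,7,9,5,10,6,6]
j=8: a[8]=5 ≤ 6 → i=2, swap a[2],a[8] → [6,6,5,8,7,9,7,9,9,10,6,6]
j=9: a[9]=10 > 6 → no swap
(after j=9) a = [6,6,5,8,7,9,7,9,9,10,6,6]

[6,6,5,8,7,9,7,9,9,10,6,6]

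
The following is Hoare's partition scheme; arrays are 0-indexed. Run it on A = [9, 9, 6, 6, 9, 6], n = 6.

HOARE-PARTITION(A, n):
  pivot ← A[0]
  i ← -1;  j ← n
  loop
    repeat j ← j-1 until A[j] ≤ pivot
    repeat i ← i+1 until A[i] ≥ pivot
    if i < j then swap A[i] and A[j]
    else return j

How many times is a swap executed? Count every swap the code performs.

2

pivot = A[0] = 9; i = -1, j = 6
j→5 (A[5]=6≤9), i→0 (A[0]=9≥9); i<j, swap → [6, 9, 6, 6, 9, 9]
j→4 (A[4]=9≤9), i→1 (A[1]=9≥9); i<j, swap → [6, 9, 6, 6, 9, 9]
j→3, i→4; i≥j, return j=3. A = [6, 9, 6, 6, 9, 9]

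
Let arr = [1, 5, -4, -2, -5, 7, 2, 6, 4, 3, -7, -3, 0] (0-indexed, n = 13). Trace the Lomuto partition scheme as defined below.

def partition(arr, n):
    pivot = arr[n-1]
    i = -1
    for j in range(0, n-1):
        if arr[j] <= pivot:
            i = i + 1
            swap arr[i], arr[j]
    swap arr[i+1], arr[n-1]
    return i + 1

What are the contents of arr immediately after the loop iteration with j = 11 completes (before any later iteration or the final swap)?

[-4, -2, -5, -7, -3, 7, 2, 6, 4, 3, 5, 1, 0]

pivot = arr[12] = 0; i = -1
j=0: arr[0]=1 > 0 → no swap
j=1: arr[1]=5 > 0 → no swap
j=2: arr[2]=-4 ≤ 0 → i=0, swap arr[0],arr[2] → [-4, 5, 1, -2, -5, 7, 2, 6, 4, 3, -7, -3, 0]
j=3: arr[3]=-2 ≤ 0 → i=1, swap arr[1],arr[3] → [-4, -2, 1, 5, -5, 7, 2, 6, 4, 3, -7, -3, 0]
j=4: arr[4]=-5 ≤ 0 → i=2, swap arr[2],arr[4] → [-4, -2, -5, 5, 1, 7, 2, 6, 4, 3, -7, -3, 0]
j=5: arr[5]=7 > 0 → no swap
j=6: arr[6]=2 > 0 → no swap
j=7: arr[7]=6 > 0 → no swap
j=8: arr[8]=4 > 0 → no swap
j=9: arr[9]=3 > 0 → no swap
j=10: arr[10]=-7 ≤ 0 → i=3, swap arr[3],arr[10] → [-4, -2, -5, -7, 1, 7, 2, 6, 4, 3, 5, -3, 0]
j=11: arr[11]=-3 ≤ 0 → i=4, swap arr[4],arr[11] → [-4, -2, -5, -7, -3, 7, 2, 6, 4, 3, 5, 1, 0]
(after j=11) arr = [-4, -2, -5, -7, -3, 7, 2, 6, 4, 3, 5, 1, 0]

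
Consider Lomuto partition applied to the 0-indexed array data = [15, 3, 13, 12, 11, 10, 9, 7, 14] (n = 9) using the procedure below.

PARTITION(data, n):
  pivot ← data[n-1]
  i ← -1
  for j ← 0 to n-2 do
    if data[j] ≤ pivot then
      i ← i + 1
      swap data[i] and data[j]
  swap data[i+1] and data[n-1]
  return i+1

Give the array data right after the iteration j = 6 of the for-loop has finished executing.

pivot=14, i=-1
j=0: 15>14, skip
j=1: 3≤14, i=0, swap(0,1) ⇒ [3, 15, 13, 12, 11, 10, 9, 7, 14]
j=2: 13≤14, i=1, swap(1,2) ⇒ [3, 13, 15, 12, 11, 10, 9, 7, 14]
j=3: 12≤14, i=2, swap(2,3) ⇒ [3, 13, 12, 15, 11, 10, 9, 7, 14]
j=4: 11≤14, i=3, swap(3,4) ⇒ [3, 13, 12, 11, 15, 10, 9, 7, 14]
j=5: 10≤14, i=4, swap(4,5) ⇒ [3, 13, 12, 11, 10, 15, 9, 7, 14]
j=6: 9≤14, i=5, swap(5,6) ⇒ [3, 13, 12, 11, 10, 9, 15, 7, 14]
(after j=6) data = [3, 13, 12, 11, 10, 9, 15, 7, 14]

[3, 13, 12, 11, 10, 9, 15, 7, 14]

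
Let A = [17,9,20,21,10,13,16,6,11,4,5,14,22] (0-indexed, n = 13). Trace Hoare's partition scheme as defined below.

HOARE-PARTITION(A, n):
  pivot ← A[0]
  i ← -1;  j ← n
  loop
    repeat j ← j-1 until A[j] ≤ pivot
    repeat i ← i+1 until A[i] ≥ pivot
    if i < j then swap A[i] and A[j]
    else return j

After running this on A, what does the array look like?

pivot = A[0] = 17; i = -1, j = 13
j→11 (A[11]=14≤17), i→0 (A[0]=17≥17); i<j, swap → [14,9,20,21,10,13,16,6,11,4,5,17,22]
j→10 (A[10]=5≤17), i→2 (A[2]=20≥17); i<j, swap → [14,9,5,21,10,13,16,6,11,4,20,17,22]
j→9 (A[9]=4≤17), i→3 (A[3]=21≥17); i<j, swap → [14,9,5,4,10,13,16,6,11,21,20,17,22]
j→8, i→9; i≥j, return j=8. A = [14,9,5,4,10,13,16,6,11,21,20,17,22]

[14,9,5,4,10,13,16,6,11,21,20,17,22]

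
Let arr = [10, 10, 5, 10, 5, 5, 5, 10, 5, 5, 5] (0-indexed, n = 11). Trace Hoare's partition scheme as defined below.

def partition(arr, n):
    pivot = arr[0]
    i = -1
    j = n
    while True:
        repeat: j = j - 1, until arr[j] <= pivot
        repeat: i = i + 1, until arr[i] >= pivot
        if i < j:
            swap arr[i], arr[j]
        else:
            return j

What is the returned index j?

7

pivot = arr[0] = 10; i = -1, j = 11
j→10 (arr[10]=5≤10), i→0 (arr[0]=10≥10); i<j, swap → [5, 10, 5, 10, 5, 5, 5, 10, 5, 5, 10]
j→9 (arr[9]=5≤10), i→1 (arr[1]=10≥10); i<j, swap → [5, 5, 5, 10, 5, 5, 5, 10, 5, 10, 10]
j→8 (arr[8]=5≤10), i→3 (arr[3]=10≥10); i<j, swap → [5, 5, 5, 5, 5, 5, 5, 10, 10, 10, 10]
j→7, i→7; i≥j, return j=7. arr = [5, 5, 5, 5, 5, 5, 5, 10, 10, 10, 10]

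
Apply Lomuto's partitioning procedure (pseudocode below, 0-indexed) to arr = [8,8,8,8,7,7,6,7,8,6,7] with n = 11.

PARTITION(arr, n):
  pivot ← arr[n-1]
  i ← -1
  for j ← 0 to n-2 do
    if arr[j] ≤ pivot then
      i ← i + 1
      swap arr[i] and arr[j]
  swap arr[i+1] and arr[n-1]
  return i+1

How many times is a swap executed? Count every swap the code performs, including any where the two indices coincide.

6

pivot=7, i=-1
j=0: 8>7, skip
j=1: 8>7, skip
j=2: 8>7, skip
j=3: 8>7, skip
j=4: 7≤7, i=0, swap(0,4) ⇒ [7,8,8,8,8,7,6,7,8,6,7]
j=5: 7≤7, i=1, swap(1,5) ⇒ [7,7,8,8,8,8,6,7,8,6,7]
j=6: 6≤7, i=2, swap(2,6) ⇒ [7,7,6,8,8,8,8,7,8,6,7]
j=7: 7≤7, i=3, swap(3,7) ⇒ [7,7,6,7,8,8,8,8,8,6,7]
j=8: 8>7, skip
j=9: 6≤7, i=4, swap(4,9) ⇒ [7,7,6,7,6,8,8,8,8,8,7]
swap(5,10) ⇒ [7,7,6,7,6,7,8,8,8,8,8]; return 5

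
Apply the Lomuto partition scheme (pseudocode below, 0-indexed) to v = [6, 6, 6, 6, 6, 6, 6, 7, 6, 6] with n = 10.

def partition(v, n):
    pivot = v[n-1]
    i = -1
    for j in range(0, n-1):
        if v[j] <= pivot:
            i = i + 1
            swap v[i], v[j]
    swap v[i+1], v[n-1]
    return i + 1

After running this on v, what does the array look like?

[6, 6, 6, 6, 6, 6, 6, 6, 6, 7]

pivot=6, i=-1
j=0: 6≤6, i=0, swap(0,0) ⇒ [6, 6, 6, 6, 6, 6, 6, 7, 6, 6]
j=1: 6≤6, i=1, swap(1,1) ⇒ [6, 6, 6, 6, 6, 6, 6, 7, 6, 6]
j=2: 6≤6, i=2, swap(2,2) ⇒ [6, 6, 6, 6, 6, 6, 6, 7, 6, 6]
j=3: 6≤6, i=3, swap(3,3) ⇒ [6, 6, 6, 6, 6, 6, 6, 7, 6, 6]
j=4: 6≤6, i=4, swap(4,4) ⇒ [6, 6, 6, 6, 6, 6, 6, 7, 6, 6]
j=5: 6≤6, i=5, swap(5,5) ⇒ [6, 6, 6, 6, 6, 6, 6, 7, 6, 6]
j=6: 6≤6, i=6, swap(6,6) ⇒ [6, 6, 6, 6, 6, 6, 6, 7, 6, 6]
j=7: 7>6, skip
j=8: 6≤6, i=7, swap(7,8) ⇒ [6, 6, 6, 6, 6, 6, 6, 6, 7, 6]
swap(8,9) ⇒ [6, 6, 6, 6, 6, 6, 6, 6, 6, 7]; return 8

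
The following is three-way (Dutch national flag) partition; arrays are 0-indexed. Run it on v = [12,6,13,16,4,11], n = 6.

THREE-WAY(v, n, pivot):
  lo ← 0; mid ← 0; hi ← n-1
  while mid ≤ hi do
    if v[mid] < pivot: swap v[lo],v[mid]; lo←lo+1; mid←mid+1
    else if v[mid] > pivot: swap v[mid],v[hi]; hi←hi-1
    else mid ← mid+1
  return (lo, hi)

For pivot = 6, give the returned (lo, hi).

(1, 1)

pivot = 6; lo=0, mid=0, hi=5
v[mid]=12>6: swap v[0],v[5]; hi=4 → [11,6,13,16,4,12]
v[mid]=11>6: swap v[0],v[4]; hi=3 → [4,6,13,16,11,12]
v[mid]=4<6: swap v[0],v[0]; lo=1,mid=1 → [4,6,13,16,11,12]
v[mid]=6=6: mid=2
v[mid]=13>6: swap v[2],v[3]; hi=2 → [4,6,16,13,11,12]
v[mid]=16>6: swap v[2],v[2]; hi=1 → [4,6,16,13,11,12]
end: lo=1, hi=1; v = [4,6,16,13,11,12]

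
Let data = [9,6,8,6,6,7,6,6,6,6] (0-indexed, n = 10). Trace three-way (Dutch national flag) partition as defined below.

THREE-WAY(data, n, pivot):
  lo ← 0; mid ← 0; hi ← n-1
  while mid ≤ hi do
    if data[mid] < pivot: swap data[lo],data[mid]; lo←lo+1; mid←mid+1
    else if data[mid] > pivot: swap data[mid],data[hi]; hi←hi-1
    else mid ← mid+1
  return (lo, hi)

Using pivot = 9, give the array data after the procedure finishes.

[6,8,6,6,7,6,6,6,6,9]

lo=0 mid=0 hi=9
9=9: mid=1
6<9: swap(0,1), lo=1 mid=2 ⇒ [6,9,8,6,6,7,6,6,6,6]
8<9: swap(1,2), lo=2 mid=3 ⇒ [6,8,9,6,6,7,6,6,6,6]
6<9: swap(2,3), lo=3 mid=4 ⇒ [6,8,6,9,6,7,6,6,6,6]
6<9: swap(3,4), lo=4 mid=5 ⇒ [6,8,6,6,9,7,6,6,6,6]
7<9: swap(4,5), lo=5 mid=6 ⇒ [6,8,6,6,7,9,6,6,6,6]
6<9: swap(5,6), lo=6 mid=7 ⇒ [6,8,6,6,7,6,9,6,6,6]
6<9: swap(6,7), lo=7 mid=8 ⇒ [6,8,6,6,7,6,6,9,6,6]
6<9: swap(7,8), lo=8 mid=9 ⇒ [6,8,6,6,7,6,6,6,9,6]
6<9: swap(8,9), lo=9 mid=10 ⇒ [6,8,6,6,7,6,6,6,6,9]
done. lo=9 hi=9; data=[6,8,6,6,7,6,6,6,6,9]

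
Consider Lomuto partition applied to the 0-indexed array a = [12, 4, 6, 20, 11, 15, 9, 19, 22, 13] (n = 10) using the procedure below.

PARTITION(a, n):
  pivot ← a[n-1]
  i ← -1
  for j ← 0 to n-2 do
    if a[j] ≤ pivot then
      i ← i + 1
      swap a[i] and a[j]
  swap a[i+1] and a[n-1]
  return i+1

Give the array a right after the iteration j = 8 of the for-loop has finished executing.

[12, 4, 6, 11, 9, 15, 20, 19, 22, 13]

pivot = a[9] = 13; i = -1
j=0: a[0]=12 ≤ 13 → i=0, swap a[0],a[0] (no change) → [12, 4, 6, 20, 11, 15, 9, 19, 22, 13]
j=1: a[1]=4 ≤ 13 → i=1, swap a[1],a[1] (no change) → [12, 4, 6, 20, 11, 15, 9, 19, 22, 13]
j=2: a[2]=6 ≤ 13 → i=2, swap a[2],a[2] (no change) → [12, 4, 6, 20, 11, 15, 9, 19, 22, 13]
j=3: a[3]=20 > 13 → no swap
j=4: a[4]=11 ≤ 13 → i=3, swap a[3],a[4] → [12, 4, 6, 11, 20, 15, 9, 19, 22, 13]
j=5: a[5]=15 > 13 → no swap
j=6: a[6]=9 ≤ 13 → i=4, swap a[4],a[6] → [12, 4, 6, 11, 9, 15, 20, 19, 22, 13]
j=7: a[7]=19 > 13 → no swap
j=8: a[8]=22 > 13 → no swap
(after j=8) a = [12, 4, 6, 11, 9, 15, 20, 19, 22, 13]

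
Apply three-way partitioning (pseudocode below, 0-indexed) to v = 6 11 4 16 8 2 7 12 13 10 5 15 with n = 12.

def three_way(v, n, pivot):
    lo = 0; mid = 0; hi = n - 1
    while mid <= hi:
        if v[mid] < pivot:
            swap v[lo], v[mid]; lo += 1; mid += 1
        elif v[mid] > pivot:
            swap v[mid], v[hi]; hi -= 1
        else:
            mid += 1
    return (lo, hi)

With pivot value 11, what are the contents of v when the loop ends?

6 4 5 8 2 7 10 11 13 12 15 16

lo=0 mid=0 hi=11
6<11: swap(0,0), lo=1 mid=1 ⇒ 6 11 4 16 8 2 7 12 13 10 5 15
11=11: mid=2
4<11: swap(1,2), lo=2 mid=3 ⇒ 6 4 11 16 8 2 7 12 13 10 5 15
16>11: swap(3,11), hi=10 ⇒ 6 4 11 15 8 2 7 12 13 10 5 16
15>11: swap(3,10), hi=9 ⇒ 6 4 11 5 8 2 7 12 13 10 15 16
5<11: swap(2,3), lo=3 mid=4 ⇒ 6 4 5 11 8 2 7 12 13 10 15 16
8<11: swap(3,4), lo=4 mid=5 ⇒ 6 4 5 8 11 2 7 12 13 10 15 16
2<11: swap(4,5), lo=5 mid=6 ⇒ 6 4 5 8 2 11 7 12 13 10 15 16
7<11: swap(5,6), lo=6 mid=7 ⇒ 6 4 5 8 2 7 11 12 13 10 15 16
12>11: swap(7,9), hi=8 ⇒ 6 4 5 8 2 7 11 10 13 12 15 16
10<11: swap(6,7), lo=7 mid=8 ⇒ 6 4 5 8 2 7 10 11 13 12 15 16
13>11: swap(8,8), hi=7 ⇒ 6 4 5 8 2 7 10 11 13 12 15 16
done. lo=7 hi=7; v=6 4 5 8 2 7 10 11 13 12 15 16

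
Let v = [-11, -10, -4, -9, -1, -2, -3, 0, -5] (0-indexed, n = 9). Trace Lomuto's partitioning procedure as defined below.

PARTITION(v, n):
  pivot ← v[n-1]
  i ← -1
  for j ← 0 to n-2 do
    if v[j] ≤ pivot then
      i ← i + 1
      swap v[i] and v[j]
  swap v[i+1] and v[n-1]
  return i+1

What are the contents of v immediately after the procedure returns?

[-11, -10, -9, -5, -1, -2, -3, 0, -4]

pivot = v[8] = -5; i = -1
j=0: v[0]=-11 ≤ -5 → i=0, swap v[0],v[0] (no change) → [-11, -10, -4, -9, -1, -2, -3, 0, -5]
j=1: v[1]=-10 ≤ -5 → i=1, swap v[1],v[1] (no change) → [-11, -10, -4, -9, -1, -2, -3, 0, -5]
j=2: v[2]=-4 > -5 → no swap
j=3: v[3]=-9 ≤ -5 → i=2, swap v[2],v[3] → [-11, -10, -9, -4, -1, -2, -3, 0, -5]
j=4: v[4]=-1 > -5 → no swap
j=5: v[5]=-2 > -5 → no swap
j=6: v[6]=-3 > -5 → no swap
j=7: v[7]=0 > -5 → no swap
final swap v[3],v[8] → [-11, -10, -9, -5, -1, -2, -3, 0, -4]; return 3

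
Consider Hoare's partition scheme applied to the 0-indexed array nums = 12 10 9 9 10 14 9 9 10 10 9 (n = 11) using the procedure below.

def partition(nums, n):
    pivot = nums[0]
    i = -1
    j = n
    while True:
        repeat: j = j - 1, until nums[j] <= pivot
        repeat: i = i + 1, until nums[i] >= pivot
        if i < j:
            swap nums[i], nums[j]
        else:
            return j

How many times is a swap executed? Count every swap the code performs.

pivot = nums[0] = 12; i = -1, j = 11
j→10 (nums[10]=9≤12), i→0 (nums[0]=12≥12); i<j, swap → 9 10 9 9 10 14 9 9 10 10 12
j→9 (nums[9]=10≤12), i→5 (nums[5]=14≥12); i<j, swap → 9 10 9 9 10 10 9 9 10 14 12
j→8, i→9; i≥j, return j=8. nums = 9 10 9 9 10 10 9 9 10 14 12

2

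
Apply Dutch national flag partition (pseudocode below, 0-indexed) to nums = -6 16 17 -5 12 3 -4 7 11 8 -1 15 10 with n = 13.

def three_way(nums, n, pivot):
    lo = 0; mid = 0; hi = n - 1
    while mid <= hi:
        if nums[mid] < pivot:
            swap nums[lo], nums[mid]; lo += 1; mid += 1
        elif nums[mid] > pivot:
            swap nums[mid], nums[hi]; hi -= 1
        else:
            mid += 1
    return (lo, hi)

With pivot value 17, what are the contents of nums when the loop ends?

pivot = 17; lo=0, mid=0, hi=12
nums[mid]=-6<17: swap nums[0],nums[0]; lo=1,mid=1 → -6 16 17 -5 12 3 -4 7 11 8 -1 15 10
nums[mid]=16<17: swap nums[1],nums[1]; lo=2,mid=2 → -6 16 17 -5 12 3 -4 7 11 8 -1 15 10
nums[mid]=17=17: mid=3
nums[mid]=-5<17: swap nums[2],nums[3]; lo=3,mid=4 → -6 16 -5 17 12 3 -4 7 11 8 -1 15 10
nums[mid]=12<17: swap nums[3],nums[4]; lo=4,mid=5 → -6 16 -5 12 17 3 -4 7 11 8 -1 15 10
nums[mid]=3<17: swap nums[4],nums[5]; lo=5,mid=6 → -6 16 -5 12 3 17 -4 7 11 8 -1 15 10
nums[mid]=-4<17: swap nums[5],nums[6]; lo=6,mid=7 → -6 16 -5 12 3 -4 17 7 11 8 -1 15 10
nums[mid]=7<17: swap nums[6],nums[7]; lo=7,mid=8 → -6 16 -5 12 3 -4 7 17 11 8 -1 15 10
nums[mid]=11<17: swap nums[7],nums[8]; lo=8,mid=9 → -6 16 -5 12 3 -4 7 11 17 8 -1 15 10
nums[mid]=8<17: swap nums[8],nums[9]; lo=9,mid=10 → -6 16 -5 12 3 -4 7 11 8 17 -1 15 10
nums[mid]=-1<17: swap nums[9],nums[10]; lo=10,mid=11 → -6 16 -5 12 3 -4 7 11 8 -1 17 15 10
nums[mid]=15<17: swap nums[10],nums[11]; lo=11,mid=12 → -6 16 -5 12 3 -4 7 11 8 -1 15 17 10
nums[mid]=10<17: swap nums[11],nums[12]; lo=12,mid=13 → -6 16 -5 12 3 -4 7 11 8 -1 15 10 17
end: lo=12, hi=12; nums = -6 16 -5 12 3 -4 7 11 8 -1 15 10 17

-6 16 -5 12 3 -4 7 11 8 -1 15 10 17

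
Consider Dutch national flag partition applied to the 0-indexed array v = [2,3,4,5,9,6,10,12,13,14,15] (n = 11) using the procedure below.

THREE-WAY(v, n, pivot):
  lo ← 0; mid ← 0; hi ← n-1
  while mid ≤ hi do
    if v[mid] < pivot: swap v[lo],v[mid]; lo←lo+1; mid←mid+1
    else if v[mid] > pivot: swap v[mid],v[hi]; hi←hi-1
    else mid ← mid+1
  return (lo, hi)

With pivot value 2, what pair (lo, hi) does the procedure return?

pivot = 2; lo=0, mid=0, hi=10
v[mid]=2=2: mid=1
v[mid]=3>2: swap v[1],v[10]; hi=9 → [2,15,4,5,9,6,10,12,13,14,3]
v[mid]=15>2: swap v[1],v[9]; hi=8 → [2,14,4,5,9,6,10,12,13,15,3]
v[mid]=14>2: swap v[1],v[8]; hi=7 → [2,13,4,5,9,6,10,12,14,15,3]
v[mid]=13>2: swap v[1],v[7]; hi=6 → [2,12,4,5,9,6,10,13,14,15,3]
v[mid]=12>2: swap v[1],v[6]; hi=5 → [2,10,4,5,9,6,12,13,14,15,3]
v[mid]=10>2: swap v[1],v[5]; hi=4 → [2,6,4,5,9,10,12,13,14,15,3]
v[mid]=6>2: swap v[1],v[4]; hi=3 → [2,9,4,5,6,10,12,13,14,15,3]
v[mid]=9>2: swap v[1],v[3]; hi=2 → [2,5,4,9,6,10,12,13,14,15,3]
v[mid]=5>2: swap v[1],v[2]; hi=1 → [2,4,5,9,6,10,12,13,14,15,3]
v[mid]=4>2: swap v[1],v[1]; hi=0 → [2,4,5,9,6,10,12,13,14,15,3]
end: lo=0, hi=0; v = [2,4,5,9,6,10,12,13,14,15,3]

(0, 0)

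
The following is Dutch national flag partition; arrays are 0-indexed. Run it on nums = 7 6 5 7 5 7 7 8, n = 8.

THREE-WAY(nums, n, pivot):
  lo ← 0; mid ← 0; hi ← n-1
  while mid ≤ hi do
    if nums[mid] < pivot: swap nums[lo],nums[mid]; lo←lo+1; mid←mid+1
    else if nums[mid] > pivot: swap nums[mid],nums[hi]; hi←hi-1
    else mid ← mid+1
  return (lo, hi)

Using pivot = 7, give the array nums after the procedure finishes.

6 5 5 7 7 7 7 8

pivot = 7; lo=0, mid=0, hi=7
nums[mid]=7=7: mid=1
nums[mid]=6<7: swap nums[0],nums[1]; lo=1,mid=2 → 6 7 5 7 5 7 7 8
nums[mid]=5<7: swap nums[1],nums[2]; lo=2,mid=3 → 6 5 7 7 5 7 7 8
nums[mid]=7=7: mid=4
nums[mid]=5<7: swap nums[2],nums[4]; lo=3,mid=5 → 6 5 5 7 7 7 7 8
nums[mid]=7=7: mid=6
nums[mid]=7=7: mid=7
nums[mid]=8>7: swap nums[7],nums[7]; hi=6 → 6 5 5 7 7 7 7 8
end: lo=3, hi=6; nums = 6 5 5 7 7 7 7 8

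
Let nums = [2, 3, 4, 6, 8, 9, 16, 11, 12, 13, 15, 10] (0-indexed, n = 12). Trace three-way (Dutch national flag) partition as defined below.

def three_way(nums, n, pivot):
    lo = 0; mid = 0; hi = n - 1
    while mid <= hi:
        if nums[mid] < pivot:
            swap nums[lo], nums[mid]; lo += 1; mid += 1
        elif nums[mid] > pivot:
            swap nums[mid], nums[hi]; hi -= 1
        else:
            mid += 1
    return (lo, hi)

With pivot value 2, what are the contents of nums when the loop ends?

[2, 4, 6, 8, 9, 16, 11, 12, 13, 15, 10, 3]

pivot = 2; lo=0, mid=0, hi=11
nums[mid]=2=2: mid=1
nums[mid]=3>2: swap nums[1],nums[11]; hi=10 → [2, 10, 4, 6, 8, 9, 16, 11, 12, 13, 15, 3]
nums[mid]=10>2: swap nums[1],nums[10]; hi=9 → [2, 15, 4, 6, 8, 9, 16, 11, 12, 13, 10, 3]
nums[mid]=15>2: swap nums[1],nums[9]; hi=8 → [2, 13, 4, 6, 8, 9, 16, 11, 12, 15, 10, 3]
nums[mid]=13>2: swap nums[1],nums[8]; hi=7 → [2, 12, 4, 6, 8, 9, 16, 11, 13, 15, 10, 3]
nums[mid]=12>2: swap nums[1],nums[7]; hi=6 → [2, 11, 4, 6, 8, 9, 16, 12, 13, 15, 10, 3]
nums[mid]=11>2: swap nums[1],nums[6]; hi=5 → [2, 16, 4, 6, 8, 9, 11, 12, 13, 15, 10, 3]
nums[mid]=16>2: swap nums[1],nums[5]; hi=4 → [2, 9, 4, 6, 8, 16, 11, 12, 13, 15, 10, 3]
nums[mid]=9>2: swap nums[1],nums[4]; hi=3 → [2, 8, 4, 6, 9, 16, 11, 12, 13, 15, 10, 3]
nums[mid]=8>2: swap nums[1],nums[3]; hi=2 → [2, 6, 4, 8, 9, 16, 11, 12, 13, 15, 10, 3]
nums[mid]=6>2: swap nums[1],nums[2]; hi=1 → [2, 4, 6, 8, 9, 16, 11, 12, 13, 15, 10, 3]
nums[mid]=4>2: swap nums[1],nums[1]; hi=0 → [2, 4, 6, 8, 9, 16, 11, 12, 13, 15, 10, 3]
end: lo=0, hi=0; nums = [2, 4, 6, 8, 9, 16, 11, 12, 13, 15, 10, 3]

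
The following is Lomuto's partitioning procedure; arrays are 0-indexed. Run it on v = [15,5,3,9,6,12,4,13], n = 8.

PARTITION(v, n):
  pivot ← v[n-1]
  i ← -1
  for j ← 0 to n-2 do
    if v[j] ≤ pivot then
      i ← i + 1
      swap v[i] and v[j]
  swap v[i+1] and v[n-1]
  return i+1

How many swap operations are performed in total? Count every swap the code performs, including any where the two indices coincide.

pivot = v[7] = 13; i = -1
j=0: v[0]=15 > 13 → no swap
j=1: v[1]=5 ≤ 13 → i=0, swap v[0],v[1] → [5,15,3,9,6,12,4,13]
j=2: v[2]=3 ≤ 13 → i=1, swap v[1],v[2] → [5,3,15,9,6,12,4,13]
j=3: v[3]=9 ≤ 13 → i=2, swap v[2],v[3] → [5,3,9,15,6,12,4,13]
j=4: v[4]=6 ≤ 13 → i=3, swap v[3],v[4] → [5,3,9,6,15,12,4,13]
j=5: v[5]=12 ≤ 13 → i=4, swap v[4],v[5] → [5,3,9,6,12,15,4,13]
j=6: v[6]=4 ≤ 13 → i=5, swap v[5],v[6] → [5,3,9,6,12,4,15,13]
final swap v[6],v[7] → [5,3,9,6,12,4,13,15]; return 6

7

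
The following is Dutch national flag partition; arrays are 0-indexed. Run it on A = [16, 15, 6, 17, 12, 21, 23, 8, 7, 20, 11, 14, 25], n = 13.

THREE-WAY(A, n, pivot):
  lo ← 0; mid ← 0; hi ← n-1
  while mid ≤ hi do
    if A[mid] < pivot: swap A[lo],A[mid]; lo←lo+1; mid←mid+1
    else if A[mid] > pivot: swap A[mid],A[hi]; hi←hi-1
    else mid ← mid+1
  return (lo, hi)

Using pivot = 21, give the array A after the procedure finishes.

pivot = 21; lo=0, mid=0, hi=12
A[mid]=16<21: swap A[0],A[0]; lo=1,mid=1 → [16, 15, 6, 17, 12, 21, 23, 8, 7, 20, 11, 14, 25]
A[mid]=15<21: swap A[1],A[1]; lo=2,mid=2 → [16, 15, 6, 17, 12, 21, 23, 8, 7, 20, 11, 14, 25]
A[mid]=6<21: swap A[2],A[2]; lo=3,mid=3 → [16, 15, 6, 17, 12, 21, 23, 8, 7, 20, 11, 14, 25]
A[mid]=17<21: swap A[3],A[3]; lo=4,mid=4 → [16, 15, 6, 17, 12, 21, 23, 8, 7, 20, 11, 14, 25]
A[mid]=12<21: swap A[4],A[4]; lo=5,mid=5 → [16, 15, 6, 17, 12, 21, 23, 8, 7, 20, 11, 14, 25]
A[mid]=21=21: mid=6
A[mid]=23>21: swap A[6],A[12]; hi=11 → [16, 15, 6, 17, 12, 21, 25, 8, 7, 20, 11, 14, 23]
A[mid]=25>21: swap A[6],A[11]; hi=10 → [16, 15, 6, 17, 12, 21, 14, 8, 7, 20, 11, 25, 23]
A[mid]=14<21: swap A[5],A[6]; lo=6,mid=7 → [16, 15, 6, 17, 12, 14, 21, 8, 7, 20, 11, 25, 23]
A[mid]=8<21: swap A[6],A[7]; lo=7,mid=8 → [16, 15, 6, 17, 12, 14, 8, 21, 7, 20, 11, 25, 23]
A[mid]=7<21: swap A[7],A[8]; lo=8,mid=9 → [16, 15, 6, 17, 12, 14, 8, 7, 21, 20, 11, 25, 23]
A[mid]=20<21: swap A[8],A[9]; lo=9,mid=10 → [16, 15, 6, 17, 12, 14, 8, 7, 20, 21, 11, 25, 23]
A[mid]=11<21: swap A[9],A[10]; lo=10,mid=11 → [16, 15, 6, 17, 12, 14, 8, 7, 20, 11, 21, 25, 23]
end: lo=10, hi=10; A = [16, 15, 6, 17, 12, 14, 8, 7, 20, 11, 21, 25, 23]

[16, 15, 6, 17, 12, 14, 8, 7, 20, 11, 21, 25, 23]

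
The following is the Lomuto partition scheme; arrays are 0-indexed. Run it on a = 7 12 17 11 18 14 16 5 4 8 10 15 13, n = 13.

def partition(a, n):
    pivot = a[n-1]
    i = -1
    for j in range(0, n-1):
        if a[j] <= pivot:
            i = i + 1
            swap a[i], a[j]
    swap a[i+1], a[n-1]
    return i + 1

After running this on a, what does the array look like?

pivot = a[12] = 13; i = -1
j=0: a[0]=7 ≤ 13 → i=0, swap a[0],a[0] (no change) → 7 12 17 11 18 14 16 5 4 8 10 15 13
j=1: a[1]=12 ≤ 13 → i=1, swap a[1],a[1] (no change) → 7 12 17 11 18 14 16 5 4 8 10 15 13
j=2: a[2]=17 > 13 → no swap
j=3: a[3]=11 ≤ 13 → i=2, swap a[2],a[3] → 7 12 11 17 18 14 16 5 4 8 10 15 13
j=4: a[4]=18 > 13 → no swap
j=5: a[5]=14 > 13 → no swap
j=6: a[6]=16 > 13 → no swap
j=7: a[7]=5 ≤ 13 → i=3, swap a[3],a[7] → 7 12 11 5 18 14 16 17 4 8 10 15 13
j=8: a[8]=4 ≤ 13 → i=4, swap a[4],a[8] → 7 12 11 5 4 14 16 17 18 8 10 15 13
j=9: a[9]=8 ≤ 13 → i=5, swap a[5],a[9] → 7 12 11 5 4 8 16 17 18 14 10 15 13
j=10: a[10]=10 ≤ 13 → i=6, swap a[6],a[10] → 7 12 11 5 4 8 10 17 18 14 16 15 13
j=11: a[11]=15 > 13 → no swap
final swap a[7],a[12] → 7 12 11 5 4 8 10 13 18 14 16 15 17; return 7

7 12 11 5 4 8 10 13 18 14 16 15 17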